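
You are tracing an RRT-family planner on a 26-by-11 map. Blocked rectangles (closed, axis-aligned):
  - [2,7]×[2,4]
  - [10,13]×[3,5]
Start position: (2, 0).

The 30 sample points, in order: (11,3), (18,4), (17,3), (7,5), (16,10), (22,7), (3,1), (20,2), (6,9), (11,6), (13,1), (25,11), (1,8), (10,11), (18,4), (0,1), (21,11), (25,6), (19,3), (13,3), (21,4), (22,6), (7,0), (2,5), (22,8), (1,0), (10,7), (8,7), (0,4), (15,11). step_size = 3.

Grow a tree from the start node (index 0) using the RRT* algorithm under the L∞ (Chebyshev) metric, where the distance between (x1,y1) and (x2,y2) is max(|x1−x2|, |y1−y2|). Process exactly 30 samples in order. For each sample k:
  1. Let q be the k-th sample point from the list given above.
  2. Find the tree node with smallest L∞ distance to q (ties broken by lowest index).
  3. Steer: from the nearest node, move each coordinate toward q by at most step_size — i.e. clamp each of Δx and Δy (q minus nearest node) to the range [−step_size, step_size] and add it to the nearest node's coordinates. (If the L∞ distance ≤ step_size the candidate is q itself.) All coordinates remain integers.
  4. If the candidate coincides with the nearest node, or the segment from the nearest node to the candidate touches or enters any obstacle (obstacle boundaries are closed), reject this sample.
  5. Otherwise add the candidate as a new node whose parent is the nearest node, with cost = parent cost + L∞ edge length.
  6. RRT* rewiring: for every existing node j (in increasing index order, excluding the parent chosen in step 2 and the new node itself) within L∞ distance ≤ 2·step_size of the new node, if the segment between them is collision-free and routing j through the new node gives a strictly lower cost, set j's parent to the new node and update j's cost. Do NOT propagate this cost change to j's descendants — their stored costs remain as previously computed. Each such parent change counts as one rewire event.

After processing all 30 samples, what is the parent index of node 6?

1. q=(11,3) nearest=0 d=9 new=(5,3) → blocked by [2,7]×[2,4], reject
2. q=(18,4) nearest=0 d=16 new=(5,3) → blocked by [2,7]×[2,4], reject
3. q=(17,3) nearest=0 d=15 new=(5,3) → blocked by [2,7]×[2,4], reject
4. q=(7,5) nearest=0 d=5 new=(5,3) → blocked by [2,7]×[2,4], reject
5. q=(16,10) nearest=0 d=14 new=(5,3) → blocked by [2,7]×[2,4], reject
6. q=(22,7) nearest=0 d=20 new=(5,3) → blocked by [2,7]×[2,4], reject
7. q=(3,1) nearest=0 d=1 new=(3,1) → add node 1 parent=0 cost=1
8. q=(20,2) nearest=1 d=17 new=(6,2) → blocked by [2,7]×[2,4], reject
9. q=(6,9) nearest=1 d=8 new=(6,4) → blocked by [2,7]×[2,4], reject
10. q=(11,6) nearest=1 d=8 new=(6,4) → blocked by [2,7]×[2,4], reject
11. q=(13,1) nearest=1 d=10 new=(6,1) → add node 2 parent=1 cost=4
12. q=(25,11) nearest=2 d=19 new=(9,4) → blocked by [2,7]×[2,4], reject
13. q=(1,8) nearest=1 d=7 new=(1,4) → blocked by [2,7]×[2,4], reject
14. q=(10,11) nearest=1 d=10 new=(6,4) → blocked by [2,7]×[2,4], reject
15. q=(18,4) nearest=2 d=12 new=(9,4) → blocked by [2,7]×[2,4], reject
16. q=(0,1) nearest=0 d=2 new=(0,1) → add node 3 parent=0 cost=2
17. q=(21,11) nearest=2 d=15 new=(9,4) → blocked by [2,7]×[2,4], reject
18. q=(25,6) nearest=2 d=19 new=(9,4) → blocked by [2,7]×[2,4], reject
19. q=(19,3) nearest=2 d=13 new=(9,3) → add node 4 parent=2 cost=7
20. q=(13,3) nearest=4 d=4 new=(12,3) → blocked by [10,13]×[3,5], reject
21. q=(21,4) nearest=4 d=12 new=(12,4) → blocked by [10,13]×[3,5], reject
22. q=(22,6) nearest=4 d=13 new=(12,6) → blocked by [10,13]×[3,5], reject
23. q=(7,0) nearest=2 d=1 new=(7,0) → add node 5 parent=2 cost=5
24. q=(2,5) nearest=1 d=4 new=(2,4) → blocked by [2,7]×[2,4], reject
25. q=(22,8) nearest=4 d=13 new=(12,6) → blocked by [10,13]×[3,5], reject
26. q=(1,0) nearest=0 d=1 new=(1,0) → add node 6 parent=0 cost=1
27. q=(10,7) nearest=4 d=4 new=(10,6) → add node 7 parent=4 cost=10
28. q=(8,7) nearest=7 d=2 new=(8,7) → add node 8 parent=7 cost=12
29. q=(0,4) nearest=1 d=3 new=(0,4) → blocked by [2,7]×[2,4], reject
30. q=(15,11) nearest=7 d=5 new=(13,9) → add node 9 parent=7 cost=13

Parent of node 6: 0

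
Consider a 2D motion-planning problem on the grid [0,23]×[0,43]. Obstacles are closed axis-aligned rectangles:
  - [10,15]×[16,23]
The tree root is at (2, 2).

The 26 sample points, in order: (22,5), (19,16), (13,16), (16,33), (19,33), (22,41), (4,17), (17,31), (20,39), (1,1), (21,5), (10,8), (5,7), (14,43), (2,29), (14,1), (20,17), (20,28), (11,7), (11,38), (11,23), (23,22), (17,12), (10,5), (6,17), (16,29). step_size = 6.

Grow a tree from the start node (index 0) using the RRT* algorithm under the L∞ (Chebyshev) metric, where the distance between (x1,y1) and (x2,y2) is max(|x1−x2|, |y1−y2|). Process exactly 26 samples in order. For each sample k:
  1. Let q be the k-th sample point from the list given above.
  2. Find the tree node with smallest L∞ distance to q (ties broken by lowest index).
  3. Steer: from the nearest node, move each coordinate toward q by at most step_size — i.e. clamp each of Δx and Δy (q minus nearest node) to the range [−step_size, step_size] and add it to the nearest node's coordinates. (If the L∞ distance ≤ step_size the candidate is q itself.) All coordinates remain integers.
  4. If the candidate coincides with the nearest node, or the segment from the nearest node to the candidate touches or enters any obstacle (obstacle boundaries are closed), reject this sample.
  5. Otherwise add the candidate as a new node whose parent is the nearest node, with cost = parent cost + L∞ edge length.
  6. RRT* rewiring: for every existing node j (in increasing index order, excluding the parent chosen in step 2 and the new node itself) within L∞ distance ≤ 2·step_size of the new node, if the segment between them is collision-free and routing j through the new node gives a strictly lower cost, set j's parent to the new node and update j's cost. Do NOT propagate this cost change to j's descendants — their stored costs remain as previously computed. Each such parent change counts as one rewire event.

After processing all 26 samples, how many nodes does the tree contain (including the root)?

Node count: 25

1. q=(22,5) nearest=0 d=20 new=(8,5) → add node 1 parent=0 cost=6
2. q=(19,16) nearest=1 d=11 new=(14,11) → add node 2 parent=1 cost=12
3. q=(13,16) nearest=2 d=5 new=(13,16) → blocked by [10,15]×[16,23], reject
4. q=(16,33) nearest=2 d=22 new=(16,17) → add node 3 parent=2 cost=18
5. q=(19,33) nearest=3 d=16 new=(19,23) → add node 4 parent=3 cost=24
6. q=(22,41) nearest=4 d=18 new=(22,29) → add node 5 parent=4 cost=30
7. q=(4,17) nearest=2 d=10 new=(8,17) → add node 6 parent=2 cost=18
8. q=(17,31) nearest=5 d=5 new=(17,31) → add node 7 parent=5 cost=35
9. q=(20,39) nearest=7 d=8 new=(20,37) → add node 8 parent=7 cost=41
10. q=(1,1) nearest=0 d=1 new=(1,1) → add node 9 parent=0 cost=1
11. q=(21,5) nearest=2 d=7 new=(20,5) → add node 10 parent=2 cost=18
12. q=(10,8) nearest=1 d=3 new=(10,8) → add node 11 parent=1 cost=9
13. q=(5,7) nearest=1 d=3 new=(5,7) → add node 12 parent=1 cost=9
14. q=(14,43) nearest=8 d=6 new=(14,43) → add node 13 parent=8 cost=47
15. q=(2,29) nearest=6 d=12 new=(2,23) → add node 14 parent=6 cost=24
16. q=(14,1) nearest=1 d=6 new=(14,1) → add node 15 parent=1 cost=12
17. q=(20,17) nearest=3 d=4 new=(20,17) → add node 16 parent=3 cost=22
18. q=(20,28) nearest=5 d=2 new=(20,28) → add node 17 parent=5 cost=32
19. q=(11,7) nearest=11 d=1 new=(11,7) → add node 18 parent=11 cost=10; rewire 16→18 (20<22)
20. q=(11,38) nearest=13 d=5 new=(11,38) → add node 19 parent=13 cost=52
21. q=(11,23) nearest=3 d=6 new=(11,23) → blocked by [10,15]×[16,23], reject
22. q=(23,22) nearest=4 d=4 new=(23,22) → add node 20 parent=4 cost=28
23. q=(17,12) nearest=2 d=3 new=(17,12) → add node 21 parent=2 cost=15; rewire 20→21 (25<28)
24. q=(10,5) nearest=1 d=2 new=(10,5) → add node 22 parent=1 cost=8
25. q=(6,17) nearest=6 d=2 new=(6,17) → add node 23 parent=6 cost=20
26. q=(16,29) nearest=7 d=2 new=(16,29) → add node 24 parent=7 cost=37; rewire 19→24 (46<52)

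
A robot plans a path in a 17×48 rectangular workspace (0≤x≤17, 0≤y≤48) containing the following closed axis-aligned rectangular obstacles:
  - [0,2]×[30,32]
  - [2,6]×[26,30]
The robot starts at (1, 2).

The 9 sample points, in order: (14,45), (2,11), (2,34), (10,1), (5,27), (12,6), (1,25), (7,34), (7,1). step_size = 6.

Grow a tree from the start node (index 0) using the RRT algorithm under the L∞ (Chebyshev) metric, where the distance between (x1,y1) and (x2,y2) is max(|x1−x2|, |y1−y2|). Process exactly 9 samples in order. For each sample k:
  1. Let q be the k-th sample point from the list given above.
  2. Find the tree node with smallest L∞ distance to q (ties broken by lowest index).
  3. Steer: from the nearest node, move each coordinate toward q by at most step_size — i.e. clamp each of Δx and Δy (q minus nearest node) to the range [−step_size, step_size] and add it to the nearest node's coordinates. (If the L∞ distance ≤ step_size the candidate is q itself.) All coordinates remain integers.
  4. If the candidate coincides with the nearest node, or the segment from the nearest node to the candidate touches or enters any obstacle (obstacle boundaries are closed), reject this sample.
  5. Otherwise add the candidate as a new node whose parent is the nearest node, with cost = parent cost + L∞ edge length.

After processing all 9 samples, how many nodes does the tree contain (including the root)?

1. q=(14,45) nearest=0 d=43 new=(7,8) → add node 1 parent=0 cost=6
2. q=(2,11) nearest=1 d=5 new=(2,11) → add node 2 parent=1 cost=11
3. q=(2,34) nearest=2 d=23 new=(2,17) → add node 3 parent=2 cost=17
4. q=(10,1) nearest=1 d=7 new=(10,2) → add node 4 parent=1 cost=12
5. q=(5,27) nearest=3 d=10 new=(5,23) → add node 5 parent=3 cost=23
6. q=(12,6) nearest=4 d=4 new=(12,6) → add node 6 parent=4 cost=16
7. q=(1,25) nearest=5 d=4 new=(1,25) → add node 7 parent=5 cost=27
8. q=(7,34) nearest=7 d=9 new=(7,31) → blocked by [2,6]×[26,30], reject
9. q=(7,1) nearest=4 d=3 new=(7,1) → add node 8 parent=4 cost=15

Node count: 9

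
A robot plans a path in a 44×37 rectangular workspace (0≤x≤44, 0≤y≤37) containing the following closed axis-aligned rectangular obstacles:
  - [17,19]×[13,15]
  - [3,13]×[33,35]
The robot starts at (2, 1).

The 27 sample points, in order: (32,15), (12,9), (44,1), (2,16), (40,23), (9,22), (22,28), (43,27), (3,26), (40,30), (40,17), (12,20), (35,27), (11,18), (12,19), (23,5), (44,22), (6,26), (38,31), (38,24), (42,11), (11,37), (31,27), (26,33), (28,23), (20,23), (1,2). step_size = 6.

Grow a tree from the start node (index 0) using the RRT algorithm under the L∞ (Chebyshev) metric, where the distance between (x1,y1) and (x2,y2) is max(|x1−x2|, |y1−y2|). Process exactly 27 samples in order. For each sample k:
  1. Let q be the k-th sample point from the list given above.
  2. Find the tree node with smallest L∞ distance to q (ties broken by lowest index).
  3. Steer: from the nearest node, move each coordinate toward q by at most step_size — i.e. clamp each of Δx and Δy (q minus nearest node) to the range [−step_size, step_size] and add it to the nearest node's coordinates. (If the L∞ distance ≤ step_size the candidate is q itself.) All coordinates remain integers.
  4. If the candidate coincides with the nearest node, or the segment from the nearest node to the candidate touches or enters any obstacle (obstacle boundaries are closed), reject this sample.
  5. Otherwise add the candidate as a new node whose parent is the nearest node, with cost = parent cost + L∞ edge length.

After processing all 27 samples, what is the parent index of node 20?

Parent of node 20: 10

1. q=(32,15) nearest=0 d=30 new=(8,7) → add node 1 parent=0 cost=6
2. q=(12,9) nearest=1 d=4 new=(12,9) → add node 2 parent=1 cost=10
3. q=(44,1) nearest=2 d=32 new=(18,3) → add node 3 parent=2 cost=16
4. q=(2,16) nearest=1 d=9 new=(2,13) → add node 4 parent=1 cost=12
5. q=(40,23) nearest=3 d=22 new=(24,9) → add node 5 parent=3 cost=22
6. q=(9,22) nearest=4 d=9 new=(8,19) → add node 6 parent=4 cost=18
7. q=(22,28) nearest=6 d=14 new=(14,25) → add node 7 parent=6 cost=24
8. q=(43,27) nearest=5 d=19 new=(30,15) → add node 8 parent=5 cost=28
9. q=(3,26) nearest=6 d=7 new=(3,25) → add node 9 parent=6 cost=24
10. q=(40,30) nearest=8 d=15 new=(36,21) → add node 10 parent=8 cost=34
11. q=(40,17) nearest=10 d=4 new=(40,17) → add node 11 parent=10 cost=38
12. q=(12,20) nearest=6 d=4 new=(12,20) → add node 12 parent=6 cost=22
13. q=(35,27) nearest=10 d=6 new=(35,27) → add node 13 parent=10 cost=40
14. q=(11,18) nearest=12 d=2 new=(11,18) → add node 14 parent=12 cost=24
15. q=(12,19) nearest=12 d=1 new=(12,19) → add node 15 parent=12 cost=23
16. q=(23,5) nearest=5 d=4 new=(23,5) → add node 16 parent=5 cost=26
17. q=(44,22) nearest=11 d=5 new=(44,22) → add node 17 parent=11 cost=43
18. q=(6,26) nearest=9 d=3 new=(6,26) → add node 18 parent=9 cost=27
19. q=(38,31) nearest=13 d=4 new=(38,31) → add node 19 parent=13 cost=44
20. q=(38,24) nearest=10 d=3 new=(38,24) → add node 20 parent=10 cost=37
21. q=(42,11) nearest=11 d=6 new=(42,11) → add node 21 parent=11 cost=44
22. q=(11,37) nearest=18 d=11 new=(11,32) → add node 22 parent=18 cost=33
23. q=(31,27) nearest=13 d=4 new=(31,27) → add node 23 parent=13 cost=44
24. q=(26,33) nearest=23 d=6 new=(26,33) → add node 24 parent=23 cost=50
25. q=(28,23) nearest=23 d=4 new=(28,23) → add node 25 parent=23 cost=48
26. q=(20,23) nearest=7 d=6 new=(20,23) → add node 26 parent=7 cost=30
27. q=(1,2) nearest=0 d=1 new=(1,2) → add node 27 parent=0 cost=1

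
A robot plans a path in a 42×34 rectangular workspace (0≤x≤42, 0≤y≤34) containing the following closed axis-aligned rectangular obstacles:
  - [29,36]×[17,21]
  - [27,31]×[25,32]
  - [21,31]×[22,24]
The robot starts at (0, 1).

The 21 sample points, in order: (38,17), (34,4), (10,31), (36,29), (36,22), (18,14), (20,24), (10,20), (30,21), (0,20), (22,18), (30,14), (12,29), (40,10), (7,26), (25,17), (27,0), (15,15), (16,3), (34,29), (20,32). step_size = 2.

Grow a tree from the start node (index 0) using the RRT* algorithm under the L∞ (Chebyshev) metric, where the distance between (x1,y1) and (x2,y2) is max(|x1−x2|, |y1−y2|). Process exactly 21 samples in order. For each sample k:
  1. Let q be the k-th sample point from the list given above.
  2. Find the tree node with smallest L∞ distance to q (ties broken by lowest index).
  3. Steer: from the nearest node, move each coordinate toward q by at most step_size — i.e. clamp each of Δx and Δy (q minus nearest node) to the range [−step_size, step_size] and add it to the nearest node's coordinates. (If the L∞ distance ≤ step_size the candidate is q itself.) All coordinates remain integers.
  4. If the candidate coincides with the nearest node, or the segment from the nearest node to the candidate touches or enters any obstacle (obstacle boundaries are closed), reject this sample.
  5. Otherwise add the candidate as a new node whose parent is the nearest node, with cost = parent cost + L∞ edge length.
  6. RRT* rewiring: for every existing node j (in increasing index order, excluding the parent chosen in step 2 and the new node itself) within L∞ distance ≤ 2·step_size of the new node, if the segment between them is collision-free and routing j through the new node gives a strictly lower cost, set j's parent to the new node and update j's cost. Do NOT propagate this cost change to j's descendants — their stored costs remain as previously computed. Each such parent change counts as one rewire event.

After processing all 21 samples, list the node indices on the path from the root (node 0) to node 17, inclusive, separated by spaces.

Path: 0 1 2 3 4 5 6 7 17

1. q=(38,17) nearest=0 d=38 new=(2,3) → add node 1 parent=0 cost=2
2. q=(34,4) nearest=1 d=32 new=(4,4) → add node 2 parent=1 cost=4
3. q=(10,31) nearest=2 d=27 new=(6,6) → add node 3 parent=2 cost=6
4. q=(36,29) nearest=3 d=30 new=(8,8) → add node 4 parent=3 cost=8
5. q=(36,22) nearest=4 d=28 new=(10,10) → add node 5 parent=4 cost=10
6. q=(18,14) nearest=5 d=8 new=(12,12) → add node 6 parent=5 cost=12
7. q=(20,24) nearest=6 d=12 new=(14,14) → add node 7 parent=6 cost=14
8. q=(10,20) nearest=7 d=6 new=(12,16) → add node 8 parent=7 cost=16
9. q=(30,21) nearest=7 d=16 new=(16,16) → add node 9 parent=7 cost=16
10. q=(0,20) nearest=5 d=10 new=(8,12) → add node 10 parent=5 cost=12
11. q=(22,18) nearest=9 d=6 new=(18,18) → add node 11 parent=9 cost=18
12. q=(30,14) nearest=11 d=12 new=(20,16) → add node 12 parent=11 cost=20
13. q=(12,29) nearest=11 d=11 new=(16,20) → add node 13 parent=11 cost=20
14. q=(40,10) nearest=12 d=20 new=(22,14) → add node 14 parent=12 cost=22
15. q=(7,26) nearest=13 d=9 new=(14,22) → add node 15 parent=13 cost=22
16. q=(25,17) nearest=14 d=3 new=(24,16) → add node 16 parent=14 cost=24
17. q=(27,0) nearest=7 d=14 new=(16,12) → add node 17 parent=7 cost=16
18. q=(15,15) nearest=7 d=1 new=(15,15) → add node 18 parent=7 cost=15
19. q=(16,3) nearest=5 d=7 new=(12,8) → add node 19 parent=5 cost=12
20. q=(34,29) nearest=16 d=13 new=(26,18) → add node 20 parent=16 cost=26
21. q=(20,32) nearest=15 d=10 new=(16,24) → add node 21 parent=15 cost=24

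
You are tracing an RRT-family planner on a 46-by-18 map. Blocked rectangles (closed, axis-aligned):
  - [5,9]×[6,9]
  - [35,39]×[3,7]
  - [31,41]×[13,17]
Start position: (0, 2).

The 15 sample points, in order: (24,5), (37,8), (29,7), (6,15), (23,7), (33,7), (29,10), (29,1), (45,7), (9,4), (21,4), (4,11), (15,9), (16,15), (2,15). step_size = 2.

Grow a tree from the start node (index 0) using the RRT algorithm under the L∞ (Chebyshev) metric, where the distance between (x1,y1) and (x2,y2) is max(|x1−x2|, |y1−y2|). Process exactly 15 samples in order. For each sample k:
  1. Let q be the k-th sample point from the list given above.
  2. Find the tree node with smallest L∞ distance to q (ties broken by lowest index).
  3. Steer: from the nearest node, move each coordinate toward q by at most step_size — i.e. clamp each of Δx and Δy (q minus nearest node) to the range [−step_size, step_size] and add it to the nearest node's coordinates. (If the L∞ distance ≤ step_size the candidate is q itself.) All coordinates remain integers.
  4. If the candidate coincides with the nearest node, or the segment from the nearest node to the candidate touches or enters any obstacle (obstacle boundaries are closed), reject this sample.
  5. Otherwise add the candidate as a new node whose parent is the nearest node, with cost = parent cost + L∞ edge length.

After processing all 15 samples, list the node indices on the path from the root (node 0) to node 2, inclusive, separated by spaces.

1. q=(24,5) nearest=0 d=24 new=(2,4) → add node 1 parent=0 cost=2
2. q=(37,8) nearest=1 d=35 new=(4,6) → add node 2 parent=1 cost=4
3. q=(29,7) nearest=2 d=25 new=(6,7) → blocked by [5,9]×[6,9], reject
4. q=(6,15) nearest=2 d=9 new=(6,8) → blocked by [5,9]×[6,9], reject
5. q=(23,7) nearest=2 d=19 new=(6,7) → blocked by [5,9]×[6,9], reject
6. q=(33,7) nearest=2 d=29 new=(6,7) → blocked by [5,9]×[6,9], reject
7. q=(29,10) nearest=2 d=25 new=(6,8) → blocked by [5,9]×[6,9], reject
8. q=(29,1) nearest=2 d=25 new=(6,4) → add node 3 parent=2 cost=6
9. q=(45,7) nearest=3 d=39 new=(8,6) → blocked by [5,9]×[6,9], reject
10. q=(9,4) nearest=3 d=3 new=(8,4) → add node 4 parent=3 cost=8
11. q=(21,4) nearest=4 d=13 new=(10,4) → add node 5 parent=4 cost=10
12. q=(4,11) nearest=2 d=5 new=(4,8) → add node 6 parent=2 cost=6
13. q=(15,9) nearest=5 d=5 new=(12,6) → add node 7 parent=5 cost=12
14. q=(16,15) nearest=7 d=9 new=(14,8) → add node 8 parent=7 cost=14
15. q=(2,15) nearest=6 d=7 new=(2,10) → add node 9 parent=6 cost=8

Path: 0 1 2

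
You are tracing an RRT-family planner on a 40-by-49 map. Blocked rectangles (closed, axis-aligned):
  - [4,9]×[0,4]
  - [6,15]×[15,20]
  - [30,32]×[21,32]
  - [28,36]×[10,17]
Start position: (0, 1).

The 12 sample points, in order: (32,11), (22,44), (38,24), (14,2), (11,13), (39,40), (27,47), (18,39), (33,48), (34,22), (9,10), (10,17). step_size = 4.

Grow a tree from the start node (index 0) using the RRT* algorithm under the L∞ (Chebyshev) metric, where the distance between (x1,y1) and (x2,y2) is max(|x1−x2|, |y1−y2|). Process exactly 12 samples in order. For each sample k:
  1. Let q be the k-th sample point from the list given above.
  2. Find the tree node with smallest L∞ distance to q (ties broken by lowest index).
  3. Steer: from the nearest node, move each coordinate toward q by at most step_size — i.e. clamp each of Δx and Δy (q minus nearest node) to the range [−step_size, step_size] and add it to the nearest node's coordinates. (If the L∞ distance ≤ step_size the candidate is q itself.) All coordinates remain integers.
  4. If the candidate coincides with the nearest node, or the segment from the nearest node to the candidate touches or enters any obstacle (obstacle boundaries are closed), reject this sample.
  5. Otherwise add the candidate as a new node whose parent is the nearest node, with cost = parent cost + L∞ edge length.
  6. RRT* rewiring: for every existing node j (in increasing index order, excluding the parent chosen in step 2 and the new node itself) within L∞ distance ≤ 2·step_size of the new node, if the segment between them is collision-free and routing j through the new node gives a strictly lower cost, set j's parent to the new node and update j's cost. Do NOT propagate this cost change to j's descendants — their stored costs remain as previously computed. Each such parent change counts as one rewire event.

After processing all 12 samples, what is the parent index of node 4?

1. q=(32,11) nearest=0 d=32 new=(4,5) → add node 1 parent=0 cost=4
2. q=(22,44) nearest=1 d=39 new=(8,9) → add node 2 parent=1 cost=8
3. q=(38,24) nearest=2 d=30 new=(12,13) → add node 3 parent=2 cost=12
4. q=(14,2) nearest=2 d=7 new=(12,5) → add node 4 parent=2 cost=12
5. q=(11,13) nearest=3 d=1 new=(11,13) → add node 5 parent=3 cost=13
6. q=(39,40) nearest=3 d=27 new=(16,17) → blocked by [6,15]×[15,20], reject
7. q=(27,47) nearest=3 d=34 new=(16,17) → blocked by [6,15]×[15,20], reject
8. q=(18,39) nearest=3 d=26 new=(16,17) → blocked by [6,15]×[15,20], reject
9. q=(33,48) nearest=3 d=35 new=(16,17) → blocked by [6,15]×[15,20], reject
10. q=(34,22) nearest=3 d=22 new=(16,17) → blocked by [6,15]×[15,20], reject
11. q=(9,10) nearest=2 d=1 new=(9,10) → add node 6 parent=2 cost=9; rewire 5→6 (12<13)
12. q=(10,17) nearest=3 d=4 new=(10,17) → blocked by [6,15]×[15,20], reject

Parent of node 4: 2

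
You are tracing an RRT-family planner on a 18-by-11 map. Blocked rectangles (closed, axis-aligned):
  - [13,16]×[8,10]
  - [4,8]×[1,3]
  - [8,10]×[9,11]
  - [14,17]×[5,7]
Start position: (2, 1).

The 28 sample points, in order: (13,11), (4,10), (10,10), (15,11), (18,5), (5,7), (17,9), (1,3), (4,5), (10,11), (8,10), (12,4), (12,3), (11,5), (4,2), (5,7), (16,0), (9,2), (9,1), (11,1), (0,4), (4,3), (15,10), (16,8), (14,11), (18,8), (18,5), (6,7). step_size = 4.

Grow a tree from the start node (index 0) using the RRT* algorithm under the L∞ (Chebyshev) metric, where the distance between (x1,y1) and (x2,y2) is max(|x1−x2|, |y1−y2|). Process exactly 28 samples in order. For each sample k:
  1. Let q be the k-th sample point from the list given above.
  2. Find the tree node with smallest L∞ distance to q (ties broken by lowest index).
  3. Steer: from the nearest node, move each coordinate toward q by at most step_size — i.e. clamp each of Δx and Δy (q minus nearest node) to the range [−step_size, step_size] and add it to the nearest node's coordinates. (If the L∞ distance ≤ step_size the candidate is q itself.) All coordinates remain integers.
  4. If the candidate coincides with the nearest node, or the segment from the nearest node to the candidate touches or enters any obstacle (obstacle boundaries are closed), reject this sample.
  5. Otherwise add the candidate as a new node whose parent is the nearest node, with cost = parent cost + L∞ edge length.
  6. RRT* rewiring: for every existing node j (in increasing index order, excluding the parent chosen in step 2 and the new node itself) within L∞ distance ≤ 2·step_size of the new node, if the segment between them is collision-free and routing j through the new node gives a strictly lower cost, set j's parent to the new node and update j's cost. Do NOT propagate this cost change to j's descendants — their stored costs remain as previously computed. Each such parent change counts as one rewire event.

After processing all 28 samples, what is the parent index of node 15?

1. q=(13,11) nearest=0 d=11 new=(6,5) → blocked by [4,8]×[1,3], reject
2. q=(4,10) nearest=0 d=9 new=(4,5) → add node 1 parent=0 cost=4
3. q=(10,10) nearest=1 d=6 new=(8,9) → blocked by [8,10]×[9,11], reject
4. q=(15,11) nearest=1 d=11 new=(8,9) → blocked by [8,10]×[9,11], reject
5. q=(18,5) nearest=1 d=14 new=(8,5) → add node 2 parent=1 cost=8
6. q=(5,7) nearest=1 d=2 new=(5,7) → add node 3 parent=1 cost=6
7. q=(17,9) nearest=2 d=9 new=(12,9) → add node 4 parent=2 cost=12
8. q=(1,3) nearest=0 d=2 new=(1,3) → add node 5 parent=0 cost=2
9. q=(4,5) nearest=1 d=0 → coincident, reject
10. q=(10,11) nearest=4 d=2 new=(10,11) → blocked by [8,10]×[9,11], reject
11. q=(8,10) nearest=3 d=3 new=(8,10) → blocked by [8,10]×[9,11], reject
12. q=(12,4) nearest=2 d=4 new=(12,4) → add node 6 parent=2 cost=12
13. q=(12,3) nearest=6 d=1 new=(12,3) → add node 7 parent=6 cost=13
14. q=(11,5) nearest=6 d=1 new=(11,5) → add node 8 parent=6 cost=13
15. q=(4,2) nearest=0 d=2 new=(4,2) → blocked by [4,8]×[1,3], reject
16. q=(5,7) nearest=3 d=0 → coincident, reject
17. q=(16,0) nearest=6 d=4 new=(16,0) → add node 9 parent=6 cost=16
18. q=(9,2) nearest=2 d=3 new=(9,2) → add node 10 parent=2 cost=11
19. q=(9,1) nearest=10 d=1 new=(9,1) → add node 11 parent=10 cost=12
20. q=(11,1) nearest=7 d=2 new=(11,1) → add node 12 parent=7 cost=15
21. q=(0,4) nearest=5 d=1 new=(0,4) → add node 13 parent=5 cost=3
22. q=(4,3) nearest=0 d=2 new=(4,3) → blocked by [4,8]×[1,3], reject
23. q=(15,10) nearest=4 d=3 new=(15,10) → blocked by [13,16]×[8,10], reject
24. q=(16,8) nearest=4 d=4 new=(16,8) → blocked by [13,16]×[8,10], reject
25. q=(14,11) nearest=4 d=2 new=(14,11) → blocked by [13,16]×[8,10], reject
26. q=(18,8) nearest=4 d=6 new=(16,8) → blocked by [13,16]×[8,10], reject
27. q=(18,5) nearest=9 d=5 new=(18,4) → add node 14 parent=9 cost=20
28. q=(6,7) nearest=3 d=1 new=(6,7) → add node 15 parent=3 cost=7; rewire 8→15 (12<13); rewire 12→15 (13<15)

Parent of node 15: 3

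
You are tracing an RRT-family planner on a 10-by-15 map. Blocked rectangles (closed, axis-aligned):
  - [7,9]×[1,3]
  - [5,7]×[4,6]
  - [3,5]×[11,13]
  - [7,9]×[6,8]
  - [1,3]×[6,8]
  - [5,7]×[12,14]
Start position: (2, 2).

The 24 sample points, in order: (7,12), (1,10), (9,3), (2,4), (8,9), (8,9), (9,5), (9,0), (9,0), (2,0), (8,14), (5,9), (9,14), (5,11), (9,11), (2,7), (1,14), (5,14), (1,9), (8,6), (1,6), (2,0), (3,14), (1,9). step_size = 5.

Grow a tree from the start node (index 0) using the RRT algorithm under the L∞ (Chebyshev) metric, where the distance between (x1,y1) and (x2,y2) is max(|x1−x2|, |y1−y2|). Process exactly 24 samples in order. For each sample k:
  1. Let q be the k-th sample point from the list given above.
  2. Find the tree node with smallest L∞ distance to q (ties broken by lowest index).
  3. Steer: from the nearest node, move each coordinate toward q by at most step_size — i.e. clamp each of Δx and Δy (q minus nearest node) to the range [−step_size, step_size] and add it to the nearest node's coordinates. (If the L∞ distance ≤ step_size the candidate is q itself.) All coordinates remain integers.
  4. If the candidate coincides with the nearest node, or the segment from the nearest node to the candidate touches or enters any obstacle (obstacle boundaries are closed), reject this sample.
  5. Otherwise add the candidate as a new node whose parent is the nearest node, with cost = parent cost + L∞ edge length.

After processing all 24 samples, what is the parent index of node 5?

1. q=(7,12) nearest=0 d=10 new=(7,7) → blocked by [5,7]×[4,6], reject
2. q=(1,10) nearest=0 d=8 new=(1,7) → blocked by [1,3]×[6,8], reject
3. q=(9,3) nearest=0 d=7 new=(7,3) → blocked by [7,9]×[1,3], reject
4. q=(2,4) nearest=0 d=2 new=(2,4) → add node 1 parent=0 cost=2
5. q=(8,9) nearest=1 d=6 new=(7,9) → add node 2 parent=1 cost=7
6. q=(8,9) nearest=2 d=1 new=(8,9) → add node 3 parent=2 cost=8
7. q=(9,5) nearest=2 d=4 new=(9,5) → blocked by [7,9]×[6,8], reject
8. q=(9,0) nearest=0 d=7 new=(7,0) → add node 4 parent=0 cost=5
9. q=(9,0) nearest=4 d=2 new=(9,0) → add node 5 parent=4 cost=7
10. q=(2,0) nearest=0 d=2 new=(2,0) → add node 6 parent=0 cost=2
11. q=(8,14) nearest=2 d=5 new=(8,14) → add node 7 parent=2 cost=12
12. q=(5,9) nearest=2 d=2 new=(5,9) → add node 8 parent=2 cost=9
13. q=(9,14) nearest=7 d=1 new=(9,14) → add node 9 parent=7 cost=13
14. q=(5,11) nearest=2 d=2 new=(5,11) → blocked by [3,5]×[11,13], reject
15. q=(9,11) nearest=2 d=2 new=(9,11) → add node 10 parent=2 cost=9
16. q=(2,7) nearest=1 d=3 new=(2,7) → blocked by [1,3]×[6,8], reject
17. q=(1,14) nearest=8 d=5 new=(1,14) → blocked by [3,5]×[11,13], reject
18. q=(5,14) nearest=7 d=3 new=(5,14) → blocked by [5,7]×[12,14], reject
19. q=(1,9) nearest=8 d=4 new=(1,9) → add node 11 parent=8 cost=13
20. q=(8,6) nearest=2 d=3 new=(8,6) → blocked by [7,9]×[6,8], reject
21. q=(1,6) nearest=1 d=2 new=(1,6) → blocked by [1,3]×[6,8], reject
22. q=(2,0) nearest=6 d=0 → coincident, reject
23. q=(3,14) nearest=2 d=5 new=(3,14) → blocked by [3,5]×[11,13], reject
24. q=(1,9) nearest=11 d=0 → coincident, reject

Parent of node 5: 4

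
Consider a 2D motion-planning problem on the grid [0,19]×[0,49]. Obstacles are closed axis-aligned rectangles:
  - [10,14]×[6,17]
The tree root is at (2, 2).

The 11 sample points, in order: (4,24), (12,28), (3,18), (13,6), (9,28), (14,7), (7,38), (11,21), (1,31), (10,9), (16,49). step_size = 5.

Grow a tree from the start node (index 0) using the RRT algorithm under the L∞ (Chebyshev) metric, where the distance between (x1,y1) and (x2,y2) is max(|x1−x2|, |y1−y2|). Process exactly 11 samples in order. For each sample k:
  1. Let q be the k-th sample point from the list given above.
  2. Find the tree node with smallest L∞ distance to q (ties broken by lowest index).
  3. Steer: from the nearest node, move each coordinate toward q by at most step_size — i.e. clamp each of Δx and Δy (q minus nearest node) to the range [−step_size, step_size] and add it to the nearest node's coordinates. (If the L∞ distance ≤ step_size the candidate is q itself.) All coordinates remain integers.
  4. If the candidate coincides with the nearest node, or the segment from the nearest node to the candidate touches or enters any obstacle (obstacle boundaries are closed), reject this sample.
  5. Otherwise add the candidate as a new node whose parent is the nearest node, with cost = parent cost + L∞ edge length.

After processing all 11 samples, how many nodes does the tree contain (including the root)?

1. q=(4,24) nearest=0 d=22 new=(4,7) → add node 1 parent=0 cost=5
2. q=(12,28) nearest=1 d=21 new=(9,12) → add node 2 parent=1 cost=10
3. q=(3,18) nearest=2 d=6 new=(4,17) → add node 3 parent=2 cost=15
4. q=(13,6) nearest=2 d=6 new=(13,7) → blocked by [10,14]×[6,17], reject
5. q=(9,28) nearest=3 d=11 new=(9,22) → add node 4 parent=3 cost=20
6. q=(14,7) nearest=2 d=5 new=(14,7) → blocked by [10,14]×[6,17], reject
7. q=(7,38) nearest=4 d=16 new=(7,27) → add node 5 parent=4 cost=25
8. q=(11,21) nearest=4 d=2 new=(11,21) → add node 6 parent=4 cost=22
9. q=(1,31) nearest=5 d=6 new=(2,31) → add node 7 parent=5 cost=30
10. q=(10,9) nearest=2 d=3 new=(10,9) → blocked by [10,14]×[6,17], reject
11. q=(16,49) nearest=7 d=18 new=(7,36) → add node 8 parent=7 cost=35

Node count: 9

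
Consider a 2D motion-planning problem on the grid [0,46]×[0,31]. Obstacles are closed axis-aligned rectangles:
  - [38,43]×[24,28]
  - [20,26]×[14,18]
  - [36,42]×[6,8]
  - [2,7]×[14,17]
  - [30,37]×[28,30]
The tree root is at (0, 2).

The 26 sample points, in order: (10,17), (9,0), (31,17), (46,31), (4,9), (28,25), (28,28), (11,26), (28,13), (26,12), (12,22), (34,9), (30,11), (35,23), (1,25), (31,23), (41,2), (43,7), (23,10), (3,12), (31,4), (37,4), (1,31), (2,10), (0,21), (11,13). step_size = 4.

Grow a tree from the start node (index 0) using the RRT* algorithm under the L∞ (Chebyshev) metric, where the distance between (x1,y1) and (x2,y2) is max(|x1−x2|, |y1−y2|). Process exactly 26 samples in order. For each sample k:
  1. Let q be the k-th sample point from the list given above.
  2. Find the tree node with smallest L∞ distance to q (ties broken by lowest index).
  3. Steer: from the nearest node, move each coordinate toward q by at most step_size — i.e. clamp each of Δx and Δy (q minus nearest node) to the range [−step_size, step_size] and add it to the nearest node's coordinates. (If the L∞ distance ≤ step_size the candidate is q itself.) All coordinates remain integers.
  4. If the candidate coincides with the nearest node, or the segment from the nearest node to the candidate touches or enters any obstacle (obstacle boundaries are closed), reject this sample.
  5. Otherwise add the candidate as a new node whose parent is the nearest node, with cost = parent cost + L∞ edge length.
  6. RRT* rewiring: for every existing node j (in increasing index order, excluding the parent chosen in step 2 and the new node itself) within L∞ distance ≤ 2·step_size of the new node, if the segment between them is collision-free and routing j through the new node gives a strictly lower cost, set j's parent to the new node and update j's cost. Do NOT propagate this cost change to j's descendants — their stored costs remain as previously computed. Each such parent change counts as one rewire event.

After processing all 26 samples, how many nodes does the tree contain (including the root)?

1. q=(10,17) nearest=0 d=15 new=(4,6) → add node 1 parent=0 cost=4
2. q=(9,0) nearest=1 d=6 new=(8,2) → add node 2 parent=1 cost=8
3. q=(31,17) nearest=2 d=23 new=(12,6) → add node 3 parent=2 cost=12
4. q=(46,31) nearest=3 d=34 new=(16,10) → add node 4 parent=3 cost=16
5. q=(4,9) nearest=1 d=3 new=(4,9) → add node 5 parent=1 cost=7
6. q=(28,25) nearest=4 d=15 new=(20,14) → blocked by [20,26]×[14,18], reject
7. q=(28,28) nearest=4 d=18 new=(20,14) → blocked by [20,26]×[14,18], reject
8. q=(11,26) nearest=4 d=16 new=(12,14) → add node 6 parent=4 cost=20
9. q=(28,13) nearest=4 d=12 new=(20,13) → add node 7 parent=4 cost=20
10. q=(26,12) nearest=7 d=6 new=(24,12) → add node 8 parent=7 cost=24
11. q=(12,22) nearest=6 d=8 new=(12,18) → add node 9 parent=6 cost=24
12. q=(34,9) nearest=8 d=10 new=(28,9) → add node 10 parent=8 cost=28
13. q=(30,11) nearest=10 d=2 new=(30,11) → add node 11 parent=10 cost=30
14. q=(35,23) nearest=8 d=11 new=(28,16) → blocked by [20,26]×[14,18], reject
15. q=(1,25) nearest=6 d=11 new=(8,18) → add node 12 parent=6 cost=24
16. q=(31,23) nearest=7 d=11 new=(24,17) → blocked by [20,26]×[14,18], reject
17. q=(41,2) nearest=11 d=11 new=(34,7) → add node 13 parent=11 cost=34
18. q=(43,7) nearest=13 d=9 new=(38,7) → blocked by [36,42]×[6,8], reject
19. q=(23,10) nearest=8 d=2 new=(23,10) → add node 14 parent=8 cost=26
20. q=(3,12) nearest=5 d=3 new=(3,12) → add node 15 parent=5 cost=10
21. q=(31,4) nearest=13 d=3 new=(31,4) → add node 16 parent=13 cost=37
22. q=(37,4) nearest=13 d=3 new=(37,4) → add node 17 parent=13 cost=37
23. q=(1,31) nearest=9 d=13 new=(8,22) → add node 18 parent=9 cost=28
24. q=(2,10) nearest=5 d=2 new=(2,10) → add node 19 parent=5 cost=9
25. q=(0,21) nearest=12 d=8 new=(4,21) → add node 20 parent=12 cost=28
26. q=(11,13) nearest=6 d=1 new=(11,13) → add node 21 parent=6 cost=21

Node count: 22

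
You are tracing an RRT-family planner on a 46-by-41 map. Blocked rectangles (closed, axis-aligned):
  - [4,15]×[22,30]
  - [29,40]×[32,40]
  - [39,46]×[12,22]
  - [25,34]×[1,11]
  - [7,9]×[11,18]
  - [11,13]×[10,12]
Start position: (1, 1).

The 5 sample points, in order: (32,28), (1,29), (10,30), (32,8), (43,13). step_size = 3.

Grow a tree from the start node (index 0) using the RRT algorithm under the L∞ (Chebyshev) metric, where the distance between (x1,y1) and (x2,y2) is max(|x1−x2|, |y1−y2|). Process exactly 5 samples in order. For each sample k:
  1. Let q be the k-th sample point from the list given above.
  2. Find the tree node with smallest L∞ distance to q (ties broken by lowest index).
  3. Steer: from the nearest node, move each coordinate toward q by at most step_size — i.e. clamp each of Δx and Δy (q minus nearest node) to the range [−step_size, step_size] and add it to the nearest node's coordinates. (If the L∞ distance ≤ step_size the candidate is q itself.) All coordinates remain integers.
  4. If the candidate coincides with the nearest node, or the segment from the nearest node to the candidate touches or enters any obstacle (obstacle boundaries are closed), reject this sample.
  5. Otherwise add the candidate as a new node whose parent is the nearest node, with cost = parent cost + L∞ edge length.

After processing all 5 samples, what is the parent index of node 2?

1. q=(32,28) nearest=0 d=31 new=(4,4) → add node 1 parent=0 cost=3
2. q=(1,29) nearest=1 d=25 new=(1,7) → add node 2 parent=1 cost=6
3. q=(10,30) nearest=2 d=23 new=(4,10) → add node 3 parent=2 cost=9
4. q=(32,8) nearest=1 d=28 new=(7,7) → add node 4 parent=1 cost=6
5. q=(43,13) nearest=4 d=36 new=(10,10) → add node 5 parent=4 cost=9

Parent of node 2: 1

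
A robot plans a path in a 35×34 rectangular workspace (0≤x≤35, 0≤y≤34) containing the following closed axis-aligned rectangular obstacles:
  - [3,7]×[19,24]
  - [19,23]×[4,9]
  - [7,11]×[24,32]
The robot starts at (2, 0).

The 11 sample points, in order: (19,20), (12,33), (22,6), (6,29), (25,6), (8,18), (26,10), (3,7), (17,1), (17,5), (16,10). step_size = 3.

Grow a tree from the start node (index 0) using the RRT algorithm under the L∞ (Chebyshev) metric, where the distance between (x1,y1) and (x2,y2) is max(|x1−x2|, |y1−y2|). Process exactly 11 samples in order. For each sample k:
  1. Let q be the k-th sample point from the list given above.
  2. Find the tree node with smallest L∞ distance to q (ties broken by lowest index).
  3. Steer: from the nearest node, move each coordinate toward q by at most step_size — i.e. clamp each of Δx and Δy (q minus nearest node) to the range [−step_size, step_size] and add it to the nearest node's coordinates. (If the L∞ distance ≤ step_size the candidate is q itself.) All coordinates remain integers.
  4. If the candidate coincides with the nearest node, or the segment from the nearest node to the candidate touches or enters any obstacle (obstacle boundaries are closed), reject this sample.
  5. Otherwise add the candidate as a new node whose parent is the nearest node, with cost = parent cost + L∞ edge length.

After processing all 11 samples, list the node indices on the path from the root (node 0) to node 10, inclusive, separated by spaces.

1. q=(19,20) nearest=0 d=20 new=(5,3) → add node 1 parent=0 cost=3
2. q=(12,33) nearest=1 d=30 new=(8,6) → add node 2 parent=1 cost=6
3. q=(22,6) nearest=2 d=14 new=(11,6) → add node 3 parent=2 cost=9
4. q=(6,29) nearest=2 d=23 new=(6,9) → add node 4 parent=2 cost=9
5. q=(25,6) nearest=3 d=14 new=(14,6) → add node 5 parent=3 cost=12
6. q=(8,18) nearest=4 d=9 new=(8,12) → add node 6 parent=4 cost=12
7. q=(26,10) nearest=5 d=12 new=(17,9) → add node 7 parent=5 cost=15
8. q=(3,7) nearest=4 d=3 new=(3,7) → add node 8 parent=4 cost=12
9. q=(17,1) nearest=5 d=5 new=(17,3) → add node 9 parent=5 cost=15
10. q=(17,5) nearest=9 d=2 new=(17,5) → add node 10 parent=9 cost=17
11. q=(16,10) nearest=7 d=1 new=(16,10) → add node 11 parent=7 cost=16

Path: 0 1 2 3 5 9 10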